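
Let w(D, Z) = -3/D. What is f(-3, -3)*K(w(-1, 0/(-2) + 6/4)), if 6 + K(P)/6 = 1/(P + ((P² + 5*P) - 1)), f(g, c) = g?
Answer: 1395/13 ≈ 107.31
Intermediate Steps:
K(P) = -36 + 6/(-1 + P² + 6*P) (K(P) = -36 + 6/(P + ((P² + 5*P) - 1)) = -36 + 6/(P + (-1 + P² + 5*P)) = -36 + 6/(-1 + P² + 6*P))
f(-3, -3)*K(w(-1, 0/(-2) + 6/4)) = -18*(7 - (-108)/(-1) - 6*(-3/(-1))²)/(-1 + (-3/(-1))² + 6*(-3/(-1))) = -18*(7 - (-108)*(-1) - 6*(-3*(-1))²)/(-1 + (-3*(-1))² + 6*(-3*(-1))) = -18*(7 - 36*3 - 6*3²)/(-1 + 3² + 6*3) = -18*(7 - 108 - 6*9)/(-1 + 9 + 18) = -18*(7 - 108 - 54)/26 = -18*(-155)/26 = -3*(-465/13) = 1395/13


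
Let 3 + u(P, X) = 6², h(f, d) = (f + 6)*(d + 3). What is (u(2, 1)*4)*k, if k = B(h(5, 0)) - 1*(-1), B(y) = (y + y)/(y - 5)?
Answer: 3102/7 ≈ 443.14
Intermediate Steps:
h(f, d) = (3 + d)*(6 + f) (h(f, d) = (6 + f)*(3 + d) = (3 + d)*(6 + f))
B(y) = 2*y/(-5 + y) (B(y) = (2*y)/(-5 + y) = 2*y/(-5 + y))
k = 47/14 (k = 2*(18 + 3*5 + 6*0 + 0*5)/(-5 + (18 + 3*5 + 6*0 + 0*5)) - 1*(-1) = 2*(18 + 15 + 0 + 0)/(-5 + (18 + 15 + 0 + 0)) + 1 = 2*33/(-5 + 33) + 1 = 2*33/28 + 1 = 2*33*(1/28) + 1 = 33/14 + 1 = 47/14 ≈ 3.3571)
u(P, X) = 33 (u(P, X) = -3 + 6² = -3 + 36 = 33)
(u(2, 1)*4)*k = (33*4)*(47/14) = 132*(47/14) = 3102/7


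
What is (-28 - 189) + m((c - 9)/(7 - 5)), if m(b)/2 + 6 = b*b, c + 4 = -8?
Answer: -17/2 ≈ -8.5000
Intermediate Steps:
c = -12 (c = -4 - 8 = -12)
m(b) = -12 + 2*b² (m(b) = -12 + 2*(b*b) = -12 + 2*b²)
(-28 - 189) + m((c - 9)/(7 - 5)) = (-28 - 189) + (-12 + 2*((-12 - 9)/(7 - 5))²) = -217 + (-12 + 2*(-21/2)²) = -217 + (-12 + 2*(441/4)) = -217 + (-12 + 441/2) = -217 + 417/2 = -17/2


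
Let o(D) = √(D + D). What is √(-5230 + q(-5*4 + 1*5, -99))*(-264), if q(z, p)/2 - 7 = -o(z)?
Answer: -264*√(-5216 - 2*I*√30) ≈ -20.021 + 19067.0*I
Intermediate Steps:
o(D) = √2*√D (o(D) = √(2*D) = √2*√D)
q(z, p) = 14 - 2*√2*√z (q(z, p) = 14 + 2*(-√2*√z) = 14 - 2*√2*√z)
√(-5230 + q(-5*4 + 1*5, -99))*(-264) = √(-5230 + (14 - 2*√2*√(-5*4 + 1*5)))*(-264) = √(-5230 + (14 - 2*√2*√(-20 + 5)))*(-264) = √(-5230 + (14 - 2*√2*√(-15)))*(-264) = √(-5230 + (14 - 2*√2*I*√15))*(-264) = √(-5230 + (14 - 2*I*√30))*(-264) = √(-5216 - 2*I*√30)*(-264) = -264*√(-5216 - 2*I*√30)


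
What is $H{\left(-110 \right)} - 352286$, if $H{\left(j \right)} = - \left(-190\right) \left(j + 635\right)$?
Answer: $-252536$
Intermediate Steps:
$H{\left(j \right)} = 120650 + 190 j$ ($H{\left(j \right)} = - \left(-190\right) \left(635 + j\right) = - (-120650 - 190 j) = 120650 + 190 j$)
$H{\left(-110 \right)} - 352286 = \left(120650 + 190 \left(-110\right)\right) - 352286 = \left(120650 - 20900\right) - 352286 = 99750 - 352286 = -252536$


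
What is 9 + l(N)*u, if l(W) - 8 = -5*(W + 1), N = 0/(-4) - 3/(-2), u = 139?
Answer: -1233/2 ≈ -616.50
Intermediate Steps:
N = 3/2 (N = 0*(-¼) - 3*(-½) = 0 + 3/2 = 3/2 ≈ 1.5000)
l(W) = 3 - 5*W (l(W) = 8 - 5*(W + 1) = 8 - 5*(1 + W) = 8 + (-5 - 5*W) = 3 - 5*W)
9 + l(N)*u = 9 + (3 - 5*3/2)*139 = 9 + (3 - 15/2)*139 = 9 - 9/2*139 = 9 - 1251/2 = -1233/2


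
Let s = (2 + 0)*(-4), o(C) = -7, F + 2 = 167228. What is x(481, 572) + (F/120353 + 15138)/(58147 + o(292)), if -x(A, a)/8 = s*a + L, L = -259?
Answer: 4510971532609/116622057 ≈ 38680.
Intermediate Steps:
F = 167226 (F = -2 + 167228 = 167226)
s = -8 (s = 2*(-4) = -8)
x(A, a) = 2072 + 64*a (x(A, a) = -8*(-8*a - 259) = -8*(-259 - 8*a) = 2072 + 64*a)
x(481, 572) + (F/120353 + 15138)/(58147 + o(292)) = (2072 + 64*572) + (167226/120353 + 15138)/(58147 - 7) = (2072 + 36608) + (167226*(1/120353) + 15138)/58140 = 38680 + (167226/120353 + 15138)*(1/58140) = 38680 + (1822070940/120353)*(1/58140) = 38680 + 30367849/116622057 = 4510971532609/116622057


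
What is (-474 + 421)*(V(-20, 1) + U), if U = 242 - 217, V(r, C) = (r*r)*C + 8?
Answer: -22949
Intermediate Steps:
V(r, C) = 8 + C*r² (V(r, C) = r²*C + 8 = C*r² + 8 = 8 + C*r²)
U = 25
(-474 + 421)*(V(-20, 1) + U) = (-474 + 421)*((8 + 1*(-20)²) + 25) = -53*((8 + 1*400) + 25) = -53*((8 + 400) + 25) = -53*(408 + 25) = -53*433 = -22949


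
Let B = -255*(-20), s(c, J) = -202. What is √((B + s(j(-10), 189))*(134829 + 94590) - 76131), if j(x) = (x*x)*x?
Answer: 3*√124846459 ≈ 33520.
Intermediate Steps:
j(x) = x³ (j(x) = x²*x = x³)
B = 5100
√((B + s(j(-10), 189))*(134829 + 94590) - 76131) = √((5100 - 202)*(134829 + 94590) - 76131) = √(4898*229419 - 76131) = √(1123694262 - 76131) = √1123618131 = 3*√124846459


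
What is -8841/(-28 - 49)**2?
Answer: -1263/847 ≈ -1.4911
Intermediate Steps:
-8841/(-28 - 49)**2 = -8841/((-77)**2) = -8841/5929 = -8841*1/5929 = -1263/847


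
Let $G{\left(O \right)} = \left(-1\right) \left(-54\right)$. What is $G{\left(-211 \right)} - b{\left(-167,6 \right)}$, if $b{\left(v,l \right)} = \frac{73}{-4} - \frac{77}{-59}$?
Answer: $\frac{16743}{236} \approx 70.945$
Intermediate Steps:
$b{\left(v,l \right)} = - \frac{3999}{236}$ ($b{\left(v,l \right)} = 73 \left(- \frac{1}{4}\right) - - \frac{77}{59} = - \frac{73}{4} + \frac{77}{59} = - \frac{3999}{236}$)
$G{\left(O \right)} = 54$
$G{\left(-211 \right)} - b{\left(-167,6 \right)} = 54 - - \frac{3999}{236} = 54 + \frac{3999}{236} = \frac{16743}{236}$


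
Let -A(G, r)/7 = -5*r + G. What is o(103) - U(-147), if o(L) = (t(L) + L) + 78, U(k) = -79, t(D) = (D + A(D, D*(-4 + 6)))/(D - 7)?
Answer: 986/3 ≈ 328.67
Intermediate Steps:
A(G, r) = -7*G + 35*r (A(G, r) = -7*(-5*r + G) = -7*(G - 5*r) = -7*G + 35*r)
t(D) = 64*D/(-7 + D) (t(D) = (D + (-7*D + 35*(D*(-4 + 6))))/(D - 7) = (D + (-7*D + 35*(D*2)))/(-7 + D) = (D + (-7*D + 35*(2*D)))/(-7 + D) = (D + (-7*D + 70*D))/(-7 + D) = (D + 63*D)/(-7 + D) = (64*D)/(-7 + D) = 64*D/(-7 + D))
o(L) = 78 + L + 64*L/(-7 + L) (o(L) = (64*L/(-7 + L) + L) + 78 = (L + 64*L/(-7 + L)) + 78 = 78 + L + 64*L/(-7 + L))
o(103) - U(-147) = (-546 + 103**2 + 135*103)/(-7 + 103) - 1*(-79) = (-546 + 10609 + 13905)/96 + 79 = (1/96)*23968 + 79 = 749/3 + 79 = 986/3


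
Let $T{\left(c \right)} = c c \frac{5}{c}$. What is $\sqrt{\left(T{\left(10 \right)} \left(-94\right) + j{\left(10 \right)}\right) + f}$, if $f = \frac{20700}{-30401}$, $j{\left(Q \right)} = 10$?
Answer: $\frac{i \sqrt{4335224857390}}{30401} \approx 68.489 i$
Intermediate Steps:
$T{\left(c \right)} = 5 c$ ($T{\left(c \right)} = c^{2} \frac{5}{c} = 5 c$)
$f = - \frac{20700}{30401}$ ($f = 20700 \left(- \frac{1}{30401}\right) = - \frac{20700}{30401} \approx -0.6809$)
$\sqrt{\left(T{\left(10 \right)} \left(-94\right) + j{\left(10 \right)}\right) + f} = \sqrt{\left(5 \cdot 10 \left(-94\right) + 10\right) - \frac{20700}{30401}} = \sqrt{\left(50 \left(-94\right) + 10\right) - \frac{20700}{30401}} = \sqrt{\left(-4700 + 10\right) - \frac{20700}{30401}} = \sqrt{-4690 - \frac{20700}{30401}} = \sqrt{- \frac{142601390}{30401}} = \frac{i \sqrt{4335224857390}}{30401}$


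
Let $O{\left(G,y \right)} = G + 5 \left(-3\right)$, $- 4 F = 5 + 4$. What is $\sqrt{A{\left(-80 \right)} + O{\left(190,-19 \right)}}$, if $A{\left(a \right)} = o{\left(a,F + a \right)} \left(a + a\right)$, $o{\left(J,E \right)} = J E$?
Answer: $5 i \sqrt{42105} \approx 1026.0 i$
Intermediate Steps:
$F = - \frac{9}{4}$ ($F = - \frac{5 + 4}{4} = \left(- \frac{1}{4}\right) 9 = - \frac{9}{4} \approx -2.25$)
$o{\left(J,E \right)} = E J$
$O{\left(G,y \right)} = -15 + G$ ($O{\left(G,y \right)} = G - 15 = -15 + G$)
$A{\left(a \right)} = 2 a^{2} \left(- \frac{9}{4} + a\right)$ ($A{\left(a \right)} = \left(- \frac{9}{4} + a\right) a \left(a + a\right) = a \left(- \frac{9}{4} + a\right) 2 a = 2 a^{2} \left(- \frac{9}{4} + a\right)$)
$\sqrt{A{\left(-80 \right)} + O{\left(190,-19 \right)}} = \sqrt{\frac{\left(-80\right)^{2} \left(-9 + 4 \left(-80\right)\right)}{2} + \left(-15 + 190\right)} = \sqrt{\frac{1}{2} \cdot 6400 \left(-9 - 320\right) + 175} = \sqrt{\frac{1}{2} \cdot 6400 \left(-329\right) + 175} = \sqrt{-1052800 + 175} = \sqrt{-1052625} = 5 i \sqrt{42105}$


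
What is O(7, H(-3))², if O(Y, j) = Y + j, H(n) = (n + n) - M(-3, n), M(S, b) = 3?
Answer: 4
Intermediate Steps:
H(n) = -3 + 2*n (H(n) = (n + n) - 1*3 = 2*n - 3 = -3 + 2*n)
O(7, H(-3))² = (7 + (-3 + 2*(-3)))² = (7 + (-3 - 6))² = (7 - 9)² = (-2)² = 4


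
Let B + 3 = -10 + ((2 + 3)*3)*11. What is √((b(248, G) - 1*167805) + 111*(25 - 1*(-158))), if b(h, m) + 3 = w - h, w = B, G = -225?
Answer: 69*I*√31 ≈ 384.18*I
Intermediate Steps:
B = 152 (B = -3 + (-10 + ((2 + 3)*3)*11) = -3 + (-10 + (5*3)*11) = -3 + (-10 + 15*11) = -3 + (-10 + 165) = -3 + 155 = 152)
w = 152
b(h, m) = 149 - h (b(h, m) = -3 + (152 - h) = 149 - h)
√((b(248, G) - 1*167805) + 111*(25 - 1*(-158))) = √(((149 - 1*248) - 1*167805) + 111*(25 - 1*(-158))) = √(((149 - 248) - 167805) + 111*(25 + 158)) = √((-99 - 167805) + 111*183) = √(-167904 + 20313) = √(-147591) = 69*I*√31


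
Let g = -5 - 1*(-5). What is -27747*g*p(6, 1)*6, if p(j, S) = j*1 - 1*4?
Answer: 0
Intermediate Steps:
p(j, S) = -4 + j (p(j, S) = j - 4 = -4 + j)
g = 0 (g = -5 + 5 = 0)
-27747*g*p(6, 1)*6 = -27747*0*(-4 + 6)*6 = -27747*0*2*6 = -0*6 = -27747*0 = 0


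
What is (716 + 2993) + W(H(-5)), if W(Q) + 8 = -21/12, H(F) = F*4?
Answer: 14797/4 ≈ 3699.3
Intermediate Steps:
H(F) = 4*F
W(Q) = -39/4 (W(Q) = -8 - 21/12 = -8 - 21*1/12 = -8 - 7/4 = -39/4)
(716 + 2993) + W(H(-5)) = (716 + 2993) - 39/4 = 3709 - 39/4 = 14797/4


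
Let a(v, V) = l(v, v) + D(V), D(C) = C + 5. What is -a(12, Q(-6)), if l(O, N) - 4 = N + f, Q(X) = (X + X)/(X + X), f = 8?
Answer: -30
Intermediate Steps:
D(C) = 5 + C
Q(X) = 1 (Q(X) = (2*X)/((2*X)) = (2*X)*(1/(2*X)) = 1)
l(O, N) = 12 + N (l(O, N) = 4 + (N + 8) = 4 + (8 + N) = 12 + N)
a(v, V) = 17 + V + v (a(v, V) = (12 + v) + (5 + V) = 17 + V + v)
-a(12, Q(-6)) = -(17 + 1 + 12) = -1*30 = -30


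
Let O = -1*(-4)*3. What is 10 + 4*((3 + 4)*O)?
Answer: 346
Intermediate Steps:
O = 12 (O = 4*3 = 12)
10 + 4*((3 + 4)*O) = 10 + 4*((3 + 4)*12) = 10 + 4*(7*12) = 10 + 4*84 = 10 + 336 = 346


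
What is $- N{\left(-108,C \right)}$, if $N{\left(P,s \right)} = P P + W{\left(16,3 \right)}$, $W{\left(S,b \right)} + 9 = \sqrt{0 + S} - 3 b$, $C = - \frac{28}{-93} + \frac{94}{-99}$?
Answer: $-11650$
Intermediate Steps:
$C = - \frac{1990}{3069}$ ($C = \left(-28\right) \left(- \frac{1}{93}\right) + 94 \left(- \frac{1}{99}\right) = \frac{28}{93} - \frac{94}{99} = - \frac{1990}{3069} \approx -0.64842$)
$W{\left(S,b \right)} = -9 + \sqrt{S} - 3 b$ ($W{\left(S,b \right)} = -9 - \left(- \sqrt{0 + S} + 3 b\right) = -9 + \left(\sqrt{S} - 3 b\right) = -9 + \sqrt{S} - 3 b$)
$N{\left(P,s \right)} = -14 + P^{2}$ ($N{\left(P,s \right)} = P P - \left(18 - 4\right) = P^{2} - 14 = -14 + P^{2}$)
$- N{\left(-108,C \right)} = - (-14 + \left(-108\right)^{2}) = - (-14 + 11664) = \left(-1\right) 11650 = -11650$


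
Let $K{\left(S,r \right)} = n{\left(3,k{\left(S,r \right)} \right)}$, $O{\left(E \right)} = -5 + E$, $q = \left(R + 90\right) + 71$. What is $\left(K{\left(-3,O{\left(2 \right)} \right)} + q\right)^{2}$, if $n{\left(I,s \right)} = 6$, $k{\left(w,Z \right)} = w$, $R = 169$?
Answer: $112896$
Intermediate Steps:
$q = 330$ ($q = \left(169 + 90\right) + 71 = 259 + 71 = 330$)
$K{\left(S,r \right)} = 6$
$\left(K{\left(-3,O{\left(2 \right)} \right)} + q\right)^{2} = \left(6 + 330\right)^{2} = 336^{2} = 112896$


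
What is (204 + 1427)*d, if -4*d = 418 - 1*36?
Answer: -311521/2 ≈ -1.5576e+5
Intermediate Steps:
d = -191/2 (d = -(418 - 1*36)/4 = -(418 - 36)/4 = -¼*382 = -191/2 ≈ -95.500)
(204 + 1427)*d = (204 + 1427)*(-191/2) = 1631*(-191/2) = -311521/2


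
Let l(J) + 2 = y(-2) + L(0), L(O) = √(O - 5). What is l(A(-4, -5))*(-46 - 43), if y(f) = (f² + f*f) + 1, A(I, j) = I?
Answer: -623 - 89*I*√5 ≈ -623.0 - 199.01*I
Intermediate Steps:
y(f) = 1 + 2*f² (y(f) = (f² + f²) + 1 = 2*f² + 1 = 1 + 2*f²)
L(O) = √(-5 + O)
l(J) = 7 + I*√5 (l(J) = -2 + ((1 + 2*(-2)²) + √(-5 + 0)) = -2 + ((1 + 2*4) + √(-5)) = -2 + ((1 + 8) + I*√5) = -2 + (9 + I*√5) = 7 + I*√5)
l(A(-4, -5))*(-46 - 43) = (7 + I*√5)*(-46 - 43) = (7 + I*√5)*(-89) = -623 - 89*I*√5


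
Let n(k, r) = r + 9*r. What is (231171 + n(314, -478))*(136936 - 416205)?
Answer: -63223988179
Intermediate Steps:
n(k, r) = 10*r
(231171 + n(314, -478))*(136936 - 416205) = (231171 + 10*(-478))*(136936 - 416205) = (231171 - 4780)*(-279269) = 226391*(-279269) = -63223988179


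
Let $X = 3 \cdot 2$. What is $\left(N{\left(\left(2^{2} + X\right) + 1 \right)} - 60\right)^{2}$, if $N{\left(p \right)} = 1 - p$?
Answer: $4900$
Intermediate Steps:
$X = 6$
$\left(N{\left(\left(2^{2} + X\right) + 1 \right)} - 60\right)^{2} = \left(\left(1 - \left(\left(2^{2} + 6\right) + 1\right)\right) - 60\right)^{2} = \left(\left(1 - \left(\left(4 + 6\right) + 1\right)\right) + \left(-62 + 2\right)\right)^{2} = \left(\left(1 - \left(10 + 1\right)\right) - 60\right)^{2} = \left(\left(1 - 11\right) - 60\right)^{2} = \left(-10 - 60\right)^{2} = \left(-70\right)^{2} = 4900$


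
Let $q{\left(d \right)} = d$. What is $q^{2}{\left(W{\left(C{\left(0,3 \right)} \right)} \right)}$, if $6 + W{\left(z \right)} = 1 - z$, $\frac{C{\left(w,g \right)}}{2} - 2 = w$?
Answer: $81$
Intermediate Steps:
$C{\left(w,g \right)} = 4 + 2 w$
$W{\left(z \right)} = -5 - z$ ($W{\left(z \right)} = -6 - \left(-1 + z\right) = -5 - z$)
$q^{2}{\left(W{\left(C{\left(0,3 \right)} \right)} \right)} = \left(-5 - \left(4 + 2 \cdot 0\right)\right)^{2} = \left(-5 - \left(4 + 0\right)\right)^{2} = \left(-5 - 4\right)^{2} = \left(-9\right)^{2} = 81$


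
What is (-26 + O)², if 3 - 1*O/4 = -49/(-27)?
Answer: 329476/729 ≈ 451.96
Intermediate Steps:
O = 128/27 (O = 12 - (-196)/(-27) = 12 - (-196)*(-1)/27 = 12 - 4*49/27 = 12 - 196/27 = 128/27 ≈ 4.7407)
(-26 + O)² = (-26 + 128/27)² = (-574/27)² = 329476/729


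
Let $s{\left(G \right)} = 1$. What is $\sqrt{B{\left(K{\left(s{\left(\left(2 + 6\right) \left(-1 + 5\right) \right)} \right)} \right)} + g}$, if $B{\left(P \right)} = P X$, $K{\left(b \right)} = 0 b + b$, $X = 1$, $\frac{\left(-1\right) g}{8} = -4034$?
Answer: $\sqrt{32273} \approx 179.65$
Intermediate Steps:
$g = 32272$ ($g = \left(-8\right) \left(-4034\right) = 32272$)
$K{\left(b \right)} = b$ ($K{\left(b \right)} = 0 + b = b$)
$B{\left(P \right)} = P$ ($B{\left(P \right)} = P 1 = P$)
$\sqrt{B{\left(K{\left(s{\left(\left(2 + 6\right) \left(-1 + 5\right) \right)} \right)} \right)} + g} = \sqrt{1 + 32272} = \sqrt{32273}$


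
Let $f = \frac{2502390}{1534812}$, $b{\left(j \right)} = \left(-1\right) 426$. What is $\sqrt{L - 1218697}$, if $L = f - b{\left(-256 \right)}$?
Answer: $\frac{i \sqrt{79717045890139154}}{255802} \approx 1103.8 i$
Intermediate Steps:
$b{\left(j \right)} = -426$
$f = \frac{417065}{255802}$ ($f = 2502390 \cdot \frac{1}{1534812} = \frac{417065}{255802} \approx 1.6304$)
$L = \frac{109388717}{255802}$ ($L = \frac{417065}{255802} - -426 = \frac{417065}{255802} + 426 = \frac{109388717}{255802} \approx 427.63$)
$\sqrt{L - 1218697} = \sqrt{\frac{109388717}{255802} - 1218697} = \sqrt{- \frac{311635741277}{255802}} = \frac{i \sqrt{79717045890139154}}{255802}$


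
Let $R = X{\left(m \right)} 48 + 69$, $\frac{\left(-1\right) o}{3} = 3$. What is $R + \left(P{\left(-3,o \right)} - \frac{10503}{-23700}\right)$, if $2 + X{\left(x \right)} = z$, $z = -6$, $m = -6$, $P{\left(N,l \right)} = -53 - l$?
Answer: $- \frac{2832599}{7900} \approx -358.56$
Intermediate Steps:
$o = -9$ ($o = \left(-3\right) 3 = -9$)
$X{\left(x \right)} = -8$ ($X{\left(x \right)} = -2 - 6 = -8$)
$R = -315$ ($R = \left(-8\right) 48 + 69 = -384 + 69 = -315$)
$R + \left(P{\left(-3,o \right)} - \frac{10503}{-23700}\right) = -315 - \left(44 + \frac{10503}{-23700}\right) = -315 + \left(\left(-53 + 9\right) - 10503 \left(- \frac{1}{23700}\right)\right) = -315 - \frac{344099}{7900} = - \frac{2832599}{7900}$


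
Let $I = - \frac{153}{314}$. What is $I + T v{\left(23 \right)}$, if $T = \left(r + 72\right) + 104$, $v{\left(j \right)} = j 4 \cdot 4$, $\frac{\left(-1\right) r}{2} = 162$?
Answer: $- \frac{17101849}{314} \approx -54465.0$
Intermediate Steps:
$r = -324$ ($r = \left(-2\right) 162 = -324$)
$v{\left(j \right)} = 16 j$ ($v{\left(j \right)} = 4 j 4 = 16 j$)
$T = -148$ ($T = \left(-324 + 72\right) + 104 = -252 + 104 = -148$)
$I = - \frac{153}{314}$ ($I = \left(-153\right) \frac{1}{314} = - \frac{153}{314} \approx -0.48726$)
$I + T v{\left(23 \right)} = - \frac{153}{314} - 148 \cdot 16 \cdot 23 = - \frac{153}{314} - 54464 = - \frac{17101849}{314}$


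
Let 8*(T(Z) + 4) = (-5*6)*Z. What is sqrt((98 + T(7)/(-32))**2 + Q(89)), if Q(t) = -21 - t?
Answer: 29*sqrt(188585)/128 ≈ 98.388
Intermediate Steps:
T(Z) = -4 - 15*Z/4 (T(Z) = -4 + ((-5*6)*Z)/8 = -4 + (-30*Z)/8 = -4 - 15*Z/4)
sqrt((98 + T(7)/(-32))**2 + Q(89)) = sqrt((98 + (-4 - 15/4*7)/(-32))**2 + (-21 - 1*89)) = sqrt((98 + (-4 - 105/4)*(-1/32))**2 + (-21 - 89)) = sqrt((98 - 121/4*(-1/32))**2 - 110) = sqrt((98 + 121/128)**2 - 110) = sqrt((12665/128)**2 - 110) = sqrt(160402225/16384 - 110) = sqrt(158599985/16384) = 29*sqrt(188585)/128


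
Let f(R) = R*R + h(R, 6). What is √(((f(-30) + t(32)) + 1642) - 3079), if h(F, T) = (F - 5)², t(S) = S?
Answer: 12*√5 ≈ 26.833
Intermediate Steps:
h(F, T) = (-5 + F)²
f(R) = R² + (-5 + R)² (f(R) = R*R + (-5 + R)² = R² + (-5 + R)²)
√(((f(-30) + t(32)) + 1642) - 3079) = √(((((-30)² + (-5 - 30)²) + 32) + 1642) - 3079) = √((((900 + (-35)²) + 32) + 1642) - 3079) = √((((900 + 1225) + 32) + 1642) - 3079) = √(((2125 + 32) + 1642) - 3079) = √((2157 + 1642) - 3079) = √(3799 - 3079) = √720 = 12*√5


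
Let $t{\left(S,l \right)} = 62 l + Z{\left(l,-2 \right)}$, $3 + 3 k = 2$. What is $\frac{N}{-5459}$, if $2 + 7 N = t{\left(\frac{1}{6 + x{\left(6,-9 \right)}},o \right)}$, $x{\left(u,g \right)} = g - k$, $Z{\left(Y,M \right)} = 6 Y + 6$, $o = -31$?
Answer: $\frac{2104}{38213} \approx 0.05506$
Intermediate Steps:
$k = - \frac{1}{3}$ ($k = -1 + \frac{1}{3} \cdot 2 = -1 + \frac{2}{3} = - \frac{1}{3} \approx -0.33333$)
$Z{\left(Y,M \right)} = 6 + 6 Y$
$x{\left(u,g \right)} = \frac{1}{3} + g$ ($x{\left(u,g \right)} = g - - \frac{1}{3} = g + \frac{1}{3} = \frac{1}{3} + g$)
$t{\left(S,l \right)} = 6 + 68 l$ ($t{\left(S,l \right)} = 62 l + \left(6 + 6 l\right) = 6 + 68 l$)
$N = - \frac{2104}{7}$ ($N = - \frac{2}{7} + \frac{6 + 68 \left(-31\right)}{7} = - \frac{2}{7} + \frac{6 - 2108}{7} = - \frac{2}{7} + \frac{1}{7} \left(-2102\right) = - \frac{2}{7} - \frac{2102}{7} = - \frac{2104}{7} \approx -300.57$)
$\frac{N}{-5459} = - \frac{2104}{7 \left(-5459\right)} = \left(- \frac{2104}{7}\right) \left(- \frac{1}{5459}\right) = \frac{2104}{38213}$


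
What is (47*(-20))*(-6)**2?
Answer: -33840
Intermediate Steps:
(47*(-20))*(-6)**2 = -940*36 = -33840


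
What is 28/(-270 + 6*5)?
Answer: -7/60 ≈ -0.11667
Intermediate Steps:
28/(-270 + 6*5) = 28/(-270 + 30) = 28/(-240) = -1/240*28 = -7/60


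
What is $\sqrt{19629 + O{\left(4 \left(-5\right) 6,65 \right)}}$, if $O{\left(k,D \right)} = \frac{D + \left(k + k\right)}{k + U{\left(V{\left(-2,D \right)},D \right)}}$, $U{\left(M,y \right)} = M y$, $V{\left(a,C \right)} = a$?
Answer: $\frac{\sqrt{1962970}}{10} \approx 140.11$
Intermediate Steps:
$O{\left(k,D \right)} = \frac{D + 2 k}{k - 2 D}$ ($O{\left(k,D \right)} = \frac{D + \left(k + k\right)}{k - 2 D} = \frac{D + 2 k}{k - 2 D}$)
$\sqrt{19629 + O{\left(4 \left(-5\right) 6,65 \right)}} = \sqrt{19629 + \frac{65 + 2 \cdot 4 \left(-5\right) 6}{4 \left(-5\right) 6 - 130}} = \sqrt{19629 + \frac{65 + 2 \left(\left(-20\right) 6\right)}{\left(-20\right) 6 - 130}} = \sqrt{19629 + \frac{65 + 2 \left(-120\right)}{-120 - 130}} = \sqrt{19629 + \frac{65 - 240}{-250}} = \sqrt{19629 - - \frac{7}{10}} = \sqrt{19629 + \frac{7}{10}} = \sqrt{\frac{196297}{10}} = \frac{\sqrt{1962970}}{10}$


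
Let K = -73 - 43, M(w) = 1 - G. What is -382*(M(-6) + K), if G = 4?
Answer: 45458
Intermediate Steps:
M(w) = -3 (M(w) = 1 - 1*4 = 1 - 4 = -3)
K = -116
-382*(M(-6) + K) = -382*(-3 - 116) = -382*(-119) = 45458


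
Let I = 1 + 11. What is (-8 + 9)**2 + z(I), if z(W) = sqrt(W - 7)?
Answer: 1 + sqrt(5) ≈ 3.2361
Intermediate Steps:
I = 12
z(W) = sqrt(-7 + W)
(-8 + 9)**2 + z(I) = (-8 + 9)**2 + sqrt(-7 + 12) = 1**2 + sqrt(5) = 1 + sqrt(5)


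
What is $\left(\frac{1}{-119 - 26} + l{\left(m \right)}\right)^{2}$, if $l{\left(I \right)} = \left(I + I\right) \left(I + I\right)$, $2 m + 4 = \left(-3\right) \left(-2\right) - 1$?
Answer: $\frac{20736}{21025} \approx 0.98625$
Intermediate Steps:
$m = \frac{1}{2}$ ($m = -2 + \frac{\left(-3\right) \left(-2\right) - 1}{2} = -2 + \frac{6 - 1}{2} = -2 + \frac{1}{2} \cdot 5 = -2 + \frac{5}{2} = \frac{1}{2} \approx 0.5$)
$l{\left(I \right)} = 4 I^{2}$ ($l{\left(I \right)} = 2 I 2 I = 4 I^{2}$)
$\left(\frac{1}{-119 - 26} + l{\left(m \right)}\right)^{2} = \left(\frac{1}{-119 - 26} + \frac{4}{4}\right)^{2} = \left(\frac{1}{-145} + 4 \cdot \frac{1}{4}\right)^{2} = \left(- \frac{1}{145} + 1\right)^{2} = \left(\frac{144}{145}\right)^{2} = \frac{20736}{21025}$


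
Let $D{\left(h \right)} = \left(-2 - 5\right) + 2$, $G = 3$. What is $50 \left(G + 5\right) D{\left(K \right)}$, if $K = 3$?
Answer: $-2000$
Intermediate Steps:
$D{\left(h \right)} = -5$ ($D{\left(h \right)} = -7 + 2 = -5$)
$50 \left(G + 5\right) D{\left(K \right)} = 50 \left(3 + 5\right) \left(-5\right) = 50 \cdot 8 \left(-5\right) = 50 \left(-40\right) = -2000$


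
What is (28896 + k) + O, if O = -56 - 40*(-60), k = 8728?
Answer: 39968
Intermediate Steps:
O = 2344 (O = -56 + 2400 = 2344)
(28896 + k) + O = (28896 + 8728) + 2344 = 37624 + 2344 = 39968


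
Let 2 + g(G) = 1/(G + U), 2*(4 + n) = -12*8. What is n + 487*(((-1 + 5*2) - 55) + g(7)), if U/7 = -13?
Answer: -1968439/84 ≈ -23434.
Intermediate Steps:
U = -91 (U = 7*(-13) = -91)
n = -52 (n = -4 + (-12*8)/2 = -4 + (½)*(-96) = -4 - 48 = -52)
g(G) = -2 + 1/(-91 + G) (g(G) = -2 + 1/(G - 91) = -2 + 1/(-91 + G))
n + 487*(((-1 + 5*2) - 55) + g(7)) = -52 + 487*(((-1 + 5*2) - 55) + (183 - 2*7)/(-91 + 7)) = -52 + 487*(((-1 + 10) - 55) + (183 - 14)/(-84)) = -52 + 487*((9 - 55) - 1/84*169) = -52 + 487*(-46 - 169/84) = -52 + 487*(-4033/84) = -52 - 1964071/84 = -1968439/84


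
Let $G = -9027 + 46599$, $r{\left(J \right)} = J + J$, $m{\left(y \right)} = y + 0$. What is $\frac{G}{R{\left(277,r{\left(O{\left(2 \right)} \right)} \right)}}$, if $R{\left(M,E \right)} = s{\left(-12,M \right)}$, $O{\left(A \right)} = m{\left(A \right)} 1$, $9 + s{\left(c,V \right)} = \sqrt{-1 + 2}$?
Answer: $- \frac{9393}{2} \approx -4696.5$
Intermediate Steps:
$m{\left(y \right)} = y$
$s{\left(c,V \right)} = -8$ ($s{\left(c,V \right)} = -9 + \sqrt{-1 + 2} = -9 + \sqrt{1} = -9 + 1 = -8$)
$O{\left(A \right)} = A$ ($O{\left(A \right)} = A 1 = A$)
$r{\left(J \right)} = 2 J$
$R{\left(M,E \right)} = -8$
$G = 37572$
$\frac{G}{R{\left(277,r{\left(O{\left(2 \right)} \right)} \right)}} = \frac{37572}{-8} = 37572 \left(- \frac{1}{8}\right) = - \frac{9393}{2}$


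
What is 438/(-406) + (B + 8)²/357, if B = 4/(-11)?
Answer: -382275/417571 ≈ -0.91547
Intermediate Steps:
B = -4/11 (B = 4*(-1/11) = -4/11 ≈ -0.36364)
438/(-406) + (B + 8)²/357 = 438/(-406) + (-4/11 + 8)²/357 = 438*(-1/406) + (84/11)²*(1/357) = -219/203 + (7056/121)*(1/357) = -219/203 + 336/2057 = -382275/417571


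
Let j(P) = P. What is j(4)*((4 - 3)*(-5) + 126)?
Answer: 484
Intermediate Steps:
j(4)*((4 - 3)*(-5) + 126) = 4*((4 - 3)*(-5) + 126) = 4*(1*(-5) + 126) = 4*(-5 + 126) = 4*121 = 484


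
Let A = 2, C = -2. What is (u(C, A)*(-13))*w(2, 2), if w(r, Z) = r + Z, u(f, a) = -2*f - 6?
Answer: 104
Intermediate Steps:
u(f, a) = -6 - 2*f
w(r, Z) = Z + r
(u(C, A)*(-13))*w(2, 2) = ((-6 - 2*(-2))*(-13))*(2 + 2) = ((-6 + 4)*(-13))*4 = -2*(-13)*4 = 26*4 = 104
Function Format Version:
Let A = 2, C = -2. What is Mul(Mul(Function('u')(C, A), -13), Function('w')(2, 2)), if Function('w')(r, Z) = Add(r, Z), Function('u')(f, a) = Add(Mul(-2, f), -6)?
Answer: 104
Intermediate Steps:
Function('u')(f, a) = Add(-6, Mul(-2, f))
Function('w')(r, Z) = Add(Z, r)
Mul(Mul(Function('u')(C, A), -13), Function('w')(2, 2)) = Mul(Mul(Add(-6, Mul(-2, -2)), -13), Add(2, 2)) = Mul(Mul(Add(-6, 4), -13), 4) = Mul(Mul(-2, -13), 4) = Mul(26, 4) = 104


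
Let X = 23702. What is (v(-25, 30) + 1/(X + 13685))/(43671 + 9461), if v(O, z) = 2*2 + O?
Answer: -392563/993223042 ≈ -0.00039524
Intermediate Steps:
v(O, z) = 4 + O
(v(-25, 30) + 1/(X + 13685))/(43671 + 9461) = ((4 - 25) + 1/(23702 + 13685))/(43671 + 9461) = (-21 + 1/37387)/53132 = (-21 + 1/37387)*(1/53132) = -785126/37387*1/53132 = -392563/993223042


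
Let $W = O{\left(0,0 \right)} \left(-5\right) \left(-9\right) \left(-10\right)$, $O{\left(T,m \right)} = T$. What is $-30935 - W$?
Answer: $-30935$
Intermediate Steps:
$W = 0$ ($W = 0 \left(-5\right) \left(-9\right) \left(-10\right) = 0 \cdot 45 \left(-10\right) = 0 \left(-450\right) = 0$)
$-30935 - W = -30935 - 0 = -30935 + 0 = -30935$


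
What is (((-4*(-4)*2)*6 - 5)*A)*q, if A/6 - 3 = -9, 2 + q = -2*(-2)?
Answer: -13464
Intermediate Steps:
q = 2 (q = -2 - 2*(-2) = -2 + 4 = 2)
A = -36 (A = 18 + 6*(-9) = 18 - 54 = -36)
(((-4*(-4)*2)*6 - 5)*A)*q = (((-4*(-4)*2)*6 - 5)*(-36))*2 = (((16*2)*6 - 5)*(-36))*2 = ((32*6 - 5)*(-36))*2 = ((192 - 5)*(-36))*2 = (187*(-36))*2 = -6732*2 = -13464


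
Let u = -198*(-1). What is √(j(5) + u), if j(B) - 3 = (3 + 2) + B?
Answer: √211 ≈ 14.526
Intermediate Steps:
u = 198
j(B) = 8 + B (j(B) = 3 + ((3 + 2) + B) = 3 + (5 + B) = 8 + B)
√(j(5) + u) = √((8 + 5) + 198) = √(13 + 198) = √211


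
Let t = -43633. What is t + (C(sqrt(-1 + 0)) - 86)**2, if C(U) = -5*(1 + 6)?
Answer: -28992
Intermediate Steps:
C(U) = -35 (C(U) = -5*7 = -35)
t + (C(sqrt(-1 + 0)) - 86)**2 = -43633 + (-35 - 86)**2 = -43633 + (-121)**2 = -43633 + 14641 = -28992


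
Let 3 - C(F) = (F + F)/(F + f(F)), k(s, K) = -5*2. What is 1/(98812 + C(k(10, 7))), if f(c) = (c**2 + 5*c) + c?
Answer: 3/296447 ≈ 1.0120e-5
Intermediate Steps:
k(s, K) = -10
f(c) = c**2 + 6*c
C(F) = 3 - 2*F/(F + F*(6 + F)) (C(F) = 3 - (F + F)/(F + F*(6 + F)) = 3 - 2*F/(F + F*(6 + F)))
1/(98812 + C(k(10, 7))) = 1/(98812 + (19 + 3*(-10))/(7 - 10)) = 1/(98812 + (19 - 30)/(-3)) = 1/(98812 - 1/3*(-11)) = 1/(98812 + 11/3) = 1/(296447/3) = 3/296447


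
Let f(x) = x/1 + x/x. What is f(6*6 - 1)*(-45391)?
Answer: -1634076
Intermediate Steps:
f(x) = 1 + x (f(x) = x*1 + 1 = x + 1 = 1 + x)
f(6*6 - 1)*(-45391) = (1 + (6*6 - 1))*(-45391) = (1 + (36 - 1))*(-45391) = (1 + 35)*(-45391) = 36*(-45391) = -1634076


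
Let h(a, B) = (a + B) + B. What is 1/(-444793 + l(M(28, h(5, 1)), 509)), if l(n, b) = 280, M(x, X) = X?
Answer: -1/444513 ≈ -2.2497e-6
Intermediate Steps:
h(a, B) = a + 2*B (h(a, B) = (B + a) + B = a + 2*B)
1/(-444793 + l(M(28, h(5, 1)), 509)) = 1/(-444793 + 280) = 1/(-444513) = -1/444513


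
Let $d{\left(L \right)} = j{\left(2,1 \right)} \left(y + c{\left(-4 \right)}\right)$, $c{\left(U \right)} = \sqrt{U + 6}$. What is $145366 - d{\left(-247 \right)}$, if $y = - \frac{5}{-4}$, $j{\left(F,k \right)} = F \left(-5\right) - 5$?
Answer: $\frac{581539}{4} + 15 \sqrt{2} \approx 1.4541 \cdot 10^{5}$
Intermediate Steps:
$j{\left(F,k \right)} = -5 - 5 F$ ($j{\left(F,k \right)} = - 5 F - 5 = -5 - 5 F$)
$c{\left(U \right)} = \sqrt{6 + U}$
$y = \frac{5}{4}$ ($y = \left(-5\right) \left(- \frac{1}{4}\right) = \frac{5}{4} \approx 1.25$)
$d{\left(L \right)} = - \frac{75}{4} - 15 \sqrt{2}$ ($d{\left(L \right)} = \left(-5 - 10\right) \left(\frac{5}{4} + \sqrt{6 - 4}\right) = \left(-5 - 10\right) \left(\frac{5}{4} + \sqrt{2}\right) = - 15 \left(\frac{5}{4} + \sqrt{2}\right) = - \frac{75}{4} - 15 \sqrt{2}$)
$145366 - d{\left(-247 \right)} = 145366 - \left(- \frac{75}{4} - 15 \sqrt{2}\right) = 145366 + \left(\frac{75}{4} + 15 \sqrt{2}\right) = \frac{581539}{4} + 15 \sqrt{2}$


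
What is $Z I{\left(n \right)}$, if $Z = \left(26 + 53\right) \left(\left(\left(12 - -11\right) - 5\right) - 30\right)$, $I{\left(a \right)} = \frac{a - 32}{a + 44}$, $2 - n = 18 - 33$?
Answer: $\frac{14220}{61} \approx 233.11$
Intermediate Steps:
$n = 17$ ($n = 2 - \left(18 - 33\right) = 2 - -15 = 2 + 15 = 17$)
$I{\left(a \right)} = \frac{-32 + a}{44 + a}$
$Z = -948$ ($Z = 79 \left(\left(\left(12 + 11\right) - 5\right) - 30\right) = 79 \left(\left(23 - 5\right) - 30\right) = 79 \left(18 - 30\right) = 79 \left(-12\right) = -948$)
$Z I{\left(n \right)} = - 948 \frac{-32 + 17}{44 + 17} = - 948 \cdot \frac{1}{61} \left(-15\right) = \left(-948\right) \left(- \frac{15}{61}\right) = \frac{14220}{61}$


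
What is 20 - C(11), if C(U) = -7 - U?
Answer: 38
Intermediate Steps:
20 - C(11) = 20 - (-7 - 1*11) = 20 - (-7 - 11) = 20 - 1*(-18) = 20 + 18 = 38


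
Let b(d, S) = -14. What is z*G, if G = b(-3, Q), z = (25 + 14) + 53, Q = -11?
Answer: -1288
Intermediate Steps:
z = 92 (z = 39 + 53 = 92)
G = -14
z*G = 92*(-14) = -1288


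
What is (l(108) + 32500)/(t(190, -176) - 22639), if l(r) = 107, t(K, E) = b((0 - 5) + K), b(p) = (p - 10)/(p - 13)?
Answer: -623156/432637 ≈ -1.4404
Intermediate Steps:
b(p) = (-10 + p)/(-13 + p)
t(K, E) = (-15 + K)/(-18 + K) (t(K, E) = (-10 + ((0 - 5) + K))/(-13 + ((0 - 5) + K)) = (-10 + (-5 + K))/(-13 + (-5 + K)) = (-15 + K)/(-18 + K))
(l(108) + 32500)/(t(190, -176) - 22639) = (107 + 32500)/((-15 + 190)/(-18 + 190) - 22639) = 32607/(175/172 - 22639) = 32607/(-3893733/172) = 32607*(-172/3893733) = -623156/432637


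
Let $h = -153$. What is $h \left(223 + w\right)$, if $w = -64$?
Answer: $-24327$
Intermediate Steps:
$h \left(223 + w\right) = - 153 \left(223 - 64\right) = \left(-153\right) 159 = -24327$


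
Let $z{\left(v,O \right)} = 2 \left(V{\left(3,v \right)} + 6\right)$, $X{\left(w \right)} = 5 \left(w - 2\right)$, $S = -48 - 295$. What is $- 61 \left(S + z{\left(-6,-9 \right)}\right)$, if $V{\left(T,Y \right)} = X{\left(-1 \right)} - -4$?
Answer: $21533$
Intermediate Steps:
$S = -343$
$X{\left(w \right)} = -10 + 5 w$ ($X{\left(w \right)} = 5 \left(-2 + w\right) = -10 + 5 w$)
$V{\left(T,Y \right)} = -11$ ($V{\left(T,Y \right)} = \left(-10 + 5 \left(-1\right)\right) - -4 = \left(-10 - 5\right) + 4 = -15 + 4 = -11$)
$z{\left(v,O \right)} = -10$ ($z{\left(v,O \right)} = 2 \left(-11 + 6\right) = 2 \left(-5\right) = -10$)
$- 61 \left(S + z{\left(-6,-9 \right)}\right) = - 61 \left(-343 - 10\right) = \left(-61\right) \left(-353\right) = 21533$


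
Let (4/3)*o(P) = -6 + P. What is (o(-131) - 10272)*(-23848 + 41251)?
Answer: -722207097/4 ≈ -1.8055e+8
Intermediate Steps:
o(P) = -9/2 + 3*P/4 (o(P) = 3*(-6 + P)/4 = -9/2 + 3*P/4)
(o(-131) - 10272)*(-23848 + 41251) = ((-9/2 + (¾)*(-131)) - 10272)*(-23848 + 41251) = ((-9/2 - 393/4) - 10272)*17403 = (-411/4 - 10272)*17403 = -41499/4*17403 = -722207097/4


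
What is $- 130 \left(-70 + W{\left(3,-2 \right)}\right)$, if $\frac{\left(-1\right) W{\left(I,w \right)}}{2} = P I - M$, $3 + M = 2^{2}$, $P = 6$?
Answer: $13520$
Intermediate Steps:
$M = 1$ ($M = -3 + 2^{2} = -3 + 4 = 1$)
$W{\left(I,w \right)} = 2 - 12 I$ ($W{\left(I,w \right)} = - 2 \left(6 I - 1\right) = - 2 \left(-1 + 6 I\right) = 2 - 12 I$)
$- 130 \left(-70 + W{\left(3,-2 \right)}\right) = - 130 \left(-70 + \left(2 - 36\right)\right) = - 130 \left(-70 - 34\right) = \left(-130\right) \left(-104\right) = 13520$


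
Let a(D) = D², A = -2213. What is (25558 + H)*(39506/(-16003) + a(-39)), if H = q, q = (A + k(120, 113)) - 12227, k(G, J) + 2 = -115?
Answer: 267335928057/16003 ≈ 1.6705e+7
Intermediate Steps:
k(G, J) = -117 (k(G, J) = -2 - 115 = -117)
q = -14557 (q = (-2213 - 117) - 12227 = -2330 - 12227 = -14557)
H = -14557
(25558 + H)*(39506/(-16003) + a(-39)) = (25558 - 14557)*(39506/(-16003) + (-39)²) = 11001*(39506*(-1/16003) + 1521) = 11001*(-39506/16003 + 1521) = 11001*(24301057/16003) = 267335928057/16003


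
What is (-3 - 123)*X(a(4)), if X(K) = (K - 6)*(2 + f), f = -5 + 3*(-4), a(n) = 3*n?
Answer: 11340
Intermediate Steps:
f = -17 (f = -5 - 12 = -17)
X(K) = 90 - 15*K (X(K) = (K - 6)*(2 - 17) = (-6 + K)*(-15) = 90 - 15*K)
(-3 - 123)*X(a(4)) = (-3 - 123)*(90 - 45*4) = -126*(90 - 15*12) = -126*(90 - 180) = -126*(-90) = 11340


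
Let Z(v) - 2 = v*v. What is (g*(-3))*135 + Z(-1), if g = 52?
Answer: -21057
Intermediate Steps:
Z(v) = 2 + v² (Z(v) = 2 + v*v = 2 + v²)
(g*(-3))*135 + Z(-1) = (52*(-3))*135 + (2 + (-1)²) = -156*135 + (2 + 1) = -21060 + 3 = -21057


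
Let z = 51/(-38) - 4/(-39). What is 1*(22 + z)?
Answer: 30767/1482 ≈ 20.760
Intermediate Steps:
z = -1837/1482 (z = 51*(-1/38) - 4*(-1/39) = -51/38 + 4/39 = -1837/1482 ≈ -1.2395)
1*(22 + z) = 1*(22 - 1837/1482) = 1*(30767/1482) = 30767/1482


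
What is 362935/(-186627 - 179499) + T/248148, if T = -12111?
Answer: -1749921229/1682471012 ≈ -1.0401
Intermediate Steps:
362935/(-186627 - 179499) + T/248148 = 362935/(-186627 - 179499) - 12111/248148 = 362935/(-366126) - 12111*1/248148 = 362935*(-1/366126) - 4037/82716 = -362935/366126 - 4037/82716 = -1749921229/1682471012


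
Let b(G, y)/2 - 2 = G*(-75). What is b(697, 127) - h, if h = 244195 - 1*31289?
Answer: -317452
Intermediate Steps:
b(G, y) = 4 - 150*G (b(G, y) = 4 + 2*(G*(-75)) = 4 + 2*(-75*G) = 4 - 150*G)
h = 212906 (h = 244195 - 31289 = 212906)
b(697, 127) - h = (4 - 150*697) - 1*212906 = (4 - 104550) - 212906 = -104546 - 212906 = -317452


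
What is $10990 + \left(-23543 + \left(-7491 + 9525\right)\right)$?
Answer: $-10519$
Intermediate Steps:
$10990 + \left(-23543 + \left(-7491 + 9525\right)\right) = 10990 + \left(-23543 + 2034\right) = 10990 - 21509 = -10519$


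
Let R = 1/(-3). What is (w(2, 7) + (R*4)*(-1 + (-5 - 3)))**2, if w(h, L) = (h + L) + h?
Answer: 529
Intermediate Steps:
R = -1/3 ≈ -0.33333
w(h, L) = L + 2*h (w(h, L) = (L + h) + h = L + 2*h)
(w(2, 7) + (R*4)*(-1 + (-5 - 3)))**2 = ((7 + 2*2) + (-1/3*4)*(-1 + (-5 - 3)))**2 = ((7 + 4) - 4*(-1 - 8)/3)**2 = (11 - 4/3*(-9))**2 = (11 + 12)**2 = 23**2 = 529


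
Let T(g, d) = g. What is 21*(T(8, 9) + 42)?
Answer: 1050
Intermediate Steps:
21*(T(8, 9) + 42) = 21*(8 + 42) = 21*50 = 1050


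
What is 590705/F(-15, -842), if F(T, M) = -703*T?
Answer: 3193/57 ≈ 56.018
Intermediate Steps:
590705/F(-15, -842) = 590705/((-703*(-15))) = 590705/10545 = 590705*(1/10545) = 3193/57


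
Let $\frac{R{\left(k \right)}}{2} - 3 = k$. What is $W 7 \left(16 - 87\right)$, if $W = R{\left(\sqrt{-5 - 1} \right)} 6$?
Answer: $-17892 - 5964 i \sqrt{6} \approx -17892.0 - 14609.0 i$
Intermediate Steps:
$R{\left(k \right)} = 6 + 2 k$
$W = 36 + 12 i \sqrt{6}$ ($W = \left(6 + 2 \sqrt{-5 - 1}\right) 6 = \left(6 + 2 \sqrt{-6}\right) 6 = \left(6 + 2 i \sqrt{6}\right) 6 = 36 + 12 i \sqrt{6} \approx 36.0 + 29.394 i$)
$W 7 \left(16 - 87\right) = \left(36 + 12 i \sqrt{6}\right) 7 \left(16 - 87\right) = \left(36 + 12 i \sqrt{6}\right) 7 \left(-71\right) = \left(36 + 12 i \sqrt{6}\right) \left(-497\right) = -17892 - 5964 i \sqrt{6}$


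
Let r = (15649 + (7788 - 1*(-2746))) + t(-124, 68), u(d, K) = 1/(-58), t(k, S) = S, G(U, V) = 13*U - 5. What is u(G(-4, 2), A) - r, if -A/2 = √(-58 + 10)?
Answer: -1522559/58 ≈ -26251.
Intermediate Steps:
G(U, V) = -5 + 13*U
A = -8*I*√3 (A = -2*√(-58 + 10) = -8*I*√3 ≈ -13.856*I)
u(d, K) = -1/58
r = 26251 (r = (15649 + (7788 - 1*(-2746))) + 68 = (15649 + (7788 + 2746)) + 68 = (15649 + 10534) + 68 = 26183 + 68 = 26251)
u(G(-4, 2), A) - r = -1/58 - 1*26251 = -1/58 - 26251 = -1522559/58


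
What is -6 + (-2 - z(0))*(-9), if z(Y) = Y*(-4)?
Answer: 12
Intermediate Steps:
z(Y) = -4*Y
-6 + (-2 - z(0))*(-9) = -6 + (-2 - (-4)*0)*(-9) = -6 + (-2 - 1*0)*(-9) = -6 + (-2 + 0)*(-9) = -6 - 2*(-9) = -6 + 18 = 12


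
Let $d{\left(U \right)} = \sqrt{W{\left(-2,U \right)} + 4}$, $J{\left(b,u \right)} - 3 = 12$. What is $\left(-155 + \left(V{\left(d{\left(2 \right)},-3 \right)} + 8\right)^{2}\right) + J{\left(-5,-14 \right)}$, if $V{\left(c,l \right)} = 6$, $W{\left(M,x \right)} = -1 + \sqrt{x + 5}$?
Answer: $56$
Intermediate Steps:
$J{\left(b,u \right)} = 15$ ($J{\left(b,u \right)} = 3 + 12 = 15$)
$W{\left(M,x \right)} = -1 + \sqrt{5 + x}$
$d{\left(U \right)} = \sqrt{3 + \sqrt{5 + U}}$ ($d{\left(U \right)} = \sqrt{\left(-1 + \sqrt{5 + U}\right) + 4} = \sqrt{3 + \sqrt{5 + U}}$)
$\left(-155 + \left(V{\left(d{\left(2 \right)},-3 \right)} + 8\right)^{2}\right) + J{\left(-5,-14 \right)} = \left(-155 + \left(6 + 8\right)^{2}\right) + 15 = \left(-155 + 14^{2}\right) + 15 = \left(-155 + 196\right) + 15 = 41 + 15 = 56$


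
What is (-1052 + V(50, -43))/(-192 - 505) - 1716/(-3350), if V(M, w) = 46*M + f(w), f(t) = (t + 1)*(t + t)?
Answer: -7542474/1167475 ≈ -6.4605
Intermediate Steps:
f(t) = 2*t*(1 + t) (f(t) = (1 + t)*(2*t) = 2*t*(1 + t))
V(M, w) = 46*M + 2*w*(1 + w)
(-1052 + V(50, -43))/(-192 - 505) - 1716/(-3350) = (-1052 + (46*50 + 2*(-43)*(1 - 43)))/(-192 - 505) - 1716/(-3350) = (-1052 + (2300 + 2*(-43)*(-42)))/(-697) - 1716*(-1/3350) = (-1052 + (2300 + 3612))*(-1/697) + 858/1675 = (-1052 + 5912)*(-1/697) + 858/1675 = 4860*(-1/697) + 858/1675 = -4860/697 + 858/1675 = -7542474/1167475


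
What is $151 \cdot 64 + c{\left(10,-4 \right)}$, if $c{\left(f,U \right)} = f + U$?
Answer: $9670$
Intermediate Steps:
$c{\left(f,U \right)} = U + f$
$151 \cdot 64 + c{\left(10,-4 \right)} = 151 \cdot 64 + \left(-4 + 10\right) = 9664 + 6 = 9670$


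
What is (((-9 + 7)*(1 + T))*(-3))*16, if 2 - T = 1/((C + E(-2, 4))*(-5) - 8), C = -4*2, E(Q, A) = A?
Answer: 280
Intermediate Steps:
C = -8
T = 23/12 (T = 2 - 1/((-8 + 4)*(-5) - 8) = 2 - 1/(-4*(-5) - 8) = 2 - 1/(20 - 8) = 2 - 1/12 = 23/12 ≈ 1.9167)
(((-9 + 7)*(1 + T))*(-3))*16 = (((-9 + 7)*(1 + 23/12))*(-3))*16 = (-2*35/12*(-3))*16 = -35/6*(-3)*16 = (35/2)*16 = 280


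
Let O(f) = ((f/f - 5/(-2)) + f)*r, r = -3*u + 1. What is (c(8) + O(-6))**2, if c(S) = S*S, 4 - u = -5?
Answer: 16641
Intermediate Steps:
u = 9 (u = 4 - 1*(-5) = 4 + 5 = 9)
r = -26 (r = -3*9 + 1 = -27 + 1 = -26)
O(f) = -91 - 26*f (O(f) = ((f/f - 5/(-2)) + f)*(-26) = ((1 - 5*(-1/2)) + f)*(-26) = ((1 + 5/2) + f)*(-26) = (7/2 + f)*(-26) = -91 - 26*f)
c(S) = S**2
(c(8) + O(-6))**2 = (8**2 + (-91 - 26*(-6)))**2 = (64 + (-91 + 156))**2 = (64 + 65)**2 = 129**2 = 16641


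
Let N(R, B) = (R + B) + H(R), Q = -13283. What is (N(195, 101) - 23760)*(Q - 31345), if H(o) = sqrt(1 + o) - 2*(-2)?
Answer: 1046348088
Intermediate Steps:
H(o) = 4 + sqrt(1 + o) (H(o) = sqrt(1 + o) + 4 = 4 + sqrt(1 + o))
N(R, B) = 4 + B + R + sqrt(1 + R) (N(R, B) = (R + B) + (4 + sqrt(1 + R)) = (B + R) + (4 + sqrt(1 + R)) = 4 + B + R + sqrt(1 + R))
(N(195, 101) - 23760)*(Q - 31345) = ((4 + 101 + 195 + sqrt(1 + 195)) - 23760)*(-13283 - 31345) = ((4 + 101 + 195 + sqrt(196)) - 23760)*(-44628) = ((4 + 101 + 195 + 14) - 23760)*(-44628) = (314 - 23760)*(-44628) = -23446*(-44628) = 1046348088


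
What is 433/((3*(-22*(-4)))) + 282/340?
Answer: 55417/22440 ≈ 2.4696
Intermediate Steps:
433/((3*(-22*(-4)))) + 282/340 = 433/((3*88)) + 282*(1/340) = 433/264 + 141/170 = 55417/22440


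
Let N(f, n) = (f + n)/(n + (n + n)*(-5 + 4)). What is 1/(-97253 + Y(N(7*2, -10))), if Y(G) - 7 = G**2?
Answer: -25/2431146 ≈ -1.0283e-5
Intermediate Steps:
N(f, n) = -(f + n)/n (N(f, n) = (f + n)/(n + (2*n)*(-1)) = (f + n)/(n - 2*n) = (f + n)/((-n)) = (f + n)*(-1/n) = -(f + n)/n)
Y(G) = 7 + G**2
1/(-97253 + Y(N(7*2, -10))) = 1/(-97253 + (7 + ((-7*2 - 1*(-10))/(-10))**2)) = 1/(-97253 + (7 + (-(-1*14 + 10)/10)**2)) = 1/(-97253 + (7 + (-(-14 + 10)/10)**2)) = 1/(-97253 + (7 + (-1/10*(-4))**2)) = 1/(-97253 + (7 + (2/5)**2)) = 1/(-97253 + (7 + 4/25)) = 1/(-97253 + 179/25) = 1/(-2431146/25) = -25/2431146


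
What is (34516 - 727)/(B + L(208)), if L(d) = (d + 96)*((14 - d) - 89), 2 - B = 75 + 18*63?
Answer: -33789/87239 ≈ -0.38732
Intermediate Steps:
B = -1207 (B = 2 - (75 + 18*63) = 2 - (75 + 1134) = 2 - 1*1209 = 2 - 1209 = -1207)
L(d) = (-75 - d)*(96 + d) (L(d) = (96 + d)*(-75 - d) = (-75 - d)*(96 + d))
(34516 - 727)/(B + L(208)) = (34516 - 727)/(-1207 + (-7200 - 1*208² - 171*208)) = 33789/(-1207 + (-7200 - 1*43264 - 35568)) = 33789/(-1207 + (-7200 - 43264 - 35568)) = 33789/(-1207 - 86032) = 33789/(-87239) = 33789*(-1/87239) = -33789/87239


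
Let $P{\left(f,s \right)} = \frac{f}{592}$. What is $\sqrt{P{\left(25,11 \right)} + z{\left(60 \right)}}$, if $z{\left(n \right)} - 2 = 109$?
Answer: $\frac{\sqrt{2432269}}{148} \approx 10.538$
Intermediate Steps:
$z{\left(n \right)} = 111$ ($z{\left(n \right)} = 2 + 109 = 111$)
$P{\left(f,s \right)} = \frac{f}{592}$ ($P{\left(f,s \right)} = f \frac{1}{592} = \frac{f}{592}$)
$\sqrt{P{\left(25,11 \right)} + z{\left(60 \right)}} = \sqrt{\frac{1}{592} \cdot 25 + 111} = \sqrt{\frac{25}{592} + 111} = \sqrt{\frac{65737}{592}} = \frac{\sqrt{2432269}}{148}$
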